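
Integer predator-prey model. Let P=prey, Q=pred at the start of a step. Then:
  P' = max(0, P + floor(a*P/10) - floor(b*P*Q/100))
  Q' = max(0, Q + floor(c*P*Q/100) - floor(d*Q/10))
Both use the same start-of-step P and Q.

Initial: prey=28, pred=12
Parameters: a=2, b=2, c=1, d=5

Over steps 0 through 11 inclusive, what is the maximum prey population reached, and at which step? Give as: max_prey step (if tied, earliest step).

Step 1: prey: 28+5-6=27; pred: 12+3-6=9
Step 2: prey: 27+5-4=28; pred: 9+2-4=7
Step 3: prey: 28+5-3=30; pred: 7+1-3=5
Step 4: prey: 30+6-3=33; pred: 5+1-2=4
Step 5: prey: 33+6-2=37; pred: 4+1-2=3
Step 6: prey: 37+7-2=42; pred: 3+1-1=3
Step 7: prey: 42+8-2=48; pred: 3+1-1=3
Step 8: prey: 48+9-2=55; pred: 3+1-1=3
Step 9: prey: 55+11-3=63; pred: 3+1-1=3
Step 10: prey: 63+12-3=72; pred: 3+1-1=3
Step 11: prey: 72+14-4=82; pred: 3+2-1=4
Max prey = 82 at step 11

Answer: 82 11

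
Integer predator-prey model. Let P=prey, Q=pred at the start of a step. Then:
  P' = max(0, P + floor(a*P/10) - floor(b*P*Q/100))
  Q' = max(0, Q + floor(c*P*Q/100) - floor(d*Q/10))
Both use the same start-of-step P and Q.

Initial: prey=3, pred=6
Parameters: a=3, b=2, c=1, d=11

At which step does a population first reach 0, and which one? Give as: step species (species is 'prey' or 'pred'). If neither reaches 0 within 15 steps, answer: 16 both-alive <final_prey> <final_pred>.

Step 1: prey: 3+0-0=3; pred: 6+0-6=0
First extinction: pred at step 1

Answer: 1 pred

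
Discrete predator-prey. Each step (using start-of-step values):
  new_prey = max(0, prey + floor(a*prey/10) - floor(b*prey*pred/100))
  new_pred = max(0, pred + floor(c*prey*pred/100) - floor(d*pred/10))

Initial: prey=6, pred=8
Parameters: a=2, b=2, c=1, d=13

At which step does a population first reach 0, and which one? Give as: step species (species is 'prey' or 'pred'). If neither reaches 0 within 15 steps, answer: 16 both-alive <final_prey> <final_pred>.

Step 1: prey: 6+1-0=7; pred: 8+0-10=0
First extinction: pred at step 1

Answer: 1 pred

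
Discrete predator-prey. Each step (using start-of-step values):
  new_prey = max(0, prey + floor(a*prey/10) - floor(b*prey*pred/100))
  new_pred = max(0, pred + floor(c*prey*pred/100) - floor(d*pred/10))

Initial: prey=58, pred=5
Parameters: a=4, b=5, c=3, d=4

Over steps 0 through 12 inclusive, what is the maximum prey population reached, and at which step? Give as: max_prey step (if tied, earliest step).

Step 1: prey: 58+23-14=67; pred: 5+8-2=11
Step 2: prey: 67+26-36=57; pred: 11+22-4=29
Step 3: prey: 57+22-82=0; pred: 29+49-11=67
Step 4: prey: 0+0-0=0; pred: 67+0-26=41
Step 5: prey: 0+0-0=0; pred: 41+0-16=25
Step 6: prey: 0+0-0=0; pred: 25+0-10=15
Step 7: prey: 0+0-0=0; pred: 15+0-6=9
Step 8: prey: 0+0-0=0; pred: 9+0-3=6
Step 9: prey: 0+0-0=0; pred: 6+0-2=4
Step 10: prey: 0+0-0=0; pred: 4+0-1=3
Step 11: prey: 0+0-0=0; pred: 3+0-1=2
Step 12: prey: 0+0-0=0; pred: 2+0-0=2
Max prey = 67 at step 1

Answer: 67 1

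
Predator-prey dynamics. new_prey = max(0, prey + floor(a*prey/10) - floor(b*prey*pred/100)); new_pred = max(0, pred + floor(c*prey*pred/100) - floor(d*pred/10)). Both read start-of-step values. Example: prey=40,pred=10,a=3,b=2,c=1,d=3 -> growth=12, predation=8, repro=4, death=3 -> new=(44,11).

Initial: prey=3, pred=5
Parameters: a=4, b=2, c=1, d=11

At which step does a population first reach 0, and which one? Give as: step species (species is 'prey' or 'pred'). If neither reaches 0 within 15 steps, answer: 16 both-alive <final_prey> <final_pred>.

Answer: 1 pred

Derivation:
Step 1: prey: 3+1-0=4; pred: 5+0-5=0
First extinction: pred at step 1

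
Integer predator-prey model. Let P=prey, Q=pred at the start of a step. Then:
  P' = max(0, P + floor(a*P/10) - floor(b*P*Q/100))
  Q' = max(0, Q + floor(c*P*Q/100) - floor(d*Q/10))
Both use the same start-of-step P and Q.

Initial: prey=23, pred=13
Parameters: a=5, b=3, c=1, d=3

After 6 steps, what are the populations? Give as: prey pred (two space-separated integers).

Step 1: prey: 23+11-8=26; pred: 13+2-3=12
Step 2: prey: 26+13-9=30; pred: 12+3-3=12
Step 3: prey: 30+15-10=35; pred: 12+3-3=12
Step 4: prey: 35+17-12=40; pred: 12+4-3=13
Step 5: prey: 40+20-15=45; pred: 13+5-3=15
Step 6: prey: 45+22-20=47; pred: 15+6-4=17

Answer: 47 17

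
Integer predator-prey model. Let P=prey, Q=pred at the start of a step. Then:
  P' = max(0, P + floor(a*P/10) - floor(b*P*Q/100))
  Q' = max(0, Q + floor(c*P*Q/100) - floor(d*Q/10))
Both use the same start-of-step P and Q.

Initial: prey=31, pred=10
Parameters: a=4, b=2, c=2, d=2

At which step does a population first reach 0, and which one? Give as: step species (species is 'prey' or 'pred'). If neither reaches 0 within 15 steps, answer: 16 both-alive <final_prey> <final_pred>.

Step 1: prey: 31+12-6=37; pred: 10+6-2=14
Step 2: prey: 37+14-10=41; pred: 14+10-2=22
Step 3: prey: 41+16-18=39; pred: 22+18-4=36
Step 4: prey: 39+15-28=26; pred: 36+28-7=57
Step 5: prey: 26+10-29=7; pred: 57+29-11=75
Step 6: prey: 7+2-10=0; pred: 75+10-15=70
First extinction: prey at step 6

Answer: 6 prey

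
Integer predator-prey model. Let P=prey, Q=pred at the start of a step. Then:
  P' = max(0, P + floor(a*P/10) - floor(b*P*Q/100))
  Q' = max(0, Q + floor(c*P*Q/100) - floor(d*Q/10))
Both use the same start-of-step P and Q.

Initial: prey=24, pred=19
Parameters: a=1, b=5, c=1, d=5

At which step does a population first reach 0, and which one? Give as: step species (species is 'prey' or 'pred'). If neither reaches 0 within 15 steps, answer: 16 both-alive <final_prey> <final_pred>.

Step 1: prey: 24+2-22=4; pred: 19+4-9=14
Step 2: prey: 4+0-2=2; pred: 14+0-7=7
Step 3: prey: 2+0-0=2; pred: 7+0-3=4
Step 4: prey: 2+0-0=2; pred: 4+0-2=2
Step 5: prey: 2+0-0=2; pred: 2+0-1=1
Step 6: prey: 2+0-0=2; pred: 1+0-0=1
Steps 7-15: state stable at prey=2, pred=1 (no change)
No extinction within 15 steps

Answer: 16 both-alive 2 1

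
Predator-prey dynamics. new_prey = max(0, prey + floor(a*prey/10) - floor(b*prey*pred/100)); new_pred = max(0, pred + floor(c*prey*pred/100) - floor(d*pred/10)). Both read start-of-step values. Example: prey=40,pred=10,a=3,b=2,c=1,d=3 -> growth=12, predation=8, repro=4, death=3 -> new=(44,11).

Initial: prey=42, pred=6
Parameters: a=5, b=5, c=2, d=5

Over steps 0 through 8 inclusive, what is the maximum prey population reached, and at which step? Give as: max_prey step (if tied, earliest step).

Step 1: prey: 42+21-12=51; pred: 6+5-3=8
Step 2: prey: 51+25-20=56; pred: 8+8-4=12
Step 3: prey: 56+28-33=51; pred: 12+13-6=19
Step 4: prey: 51+25-48=28; pred: 19+19-9=29
Step 5: prey: 28+14-40=2; pred: 29+16-14=31
Step 6: prey: 2+1-3=0; pred: 31+1-15=17
Step 7: prey: 0+0-0=0; pred: 17+0-8=9
Step 8: prey: 0+0-0=0; pred: 9+0-4=5
Max prey = 56 at step 2

Answer: 56 2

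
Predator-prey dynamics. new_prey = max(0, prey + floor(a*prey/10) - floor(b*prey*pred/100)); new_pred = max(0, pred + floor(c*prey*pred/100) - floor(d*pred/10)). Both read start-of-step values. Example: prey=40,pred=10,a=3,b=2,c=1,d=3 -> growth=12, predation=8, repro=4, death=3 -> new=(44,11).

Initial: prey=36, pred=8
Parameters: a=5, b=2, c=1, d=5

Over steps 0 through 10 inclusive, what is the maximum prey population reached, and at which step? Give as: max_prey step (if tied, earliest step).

Step 1: prey: 36+18-5=49; pred: 8+2-4=6
Step 2: prey: 49+24-5=68; pred: 6+2-3=5
Step 3: prey: 68+34-6=96; pred: 5+3-2=6
Step 4: prey: 96+48-11=133; pred: 6+5-3=8
Step 5: prey: 133+66-21=178; pred: 8+10-4=14
Step 6: prey: 178+89-49=218; pred: 14+24-7=31
Step 7: prey: 218+109-135=192; pred: 31+67-15=83
Step 8: prey: 192+96-318=0; pred: 83+159-41=201
Step 9: prey: 0+0-0=0; pred: 201+0-100=101
Step 10: prey: 0+0-0=0; pred: 101+0-50=51
Max prey = 218 at step 6

Answer: 218 6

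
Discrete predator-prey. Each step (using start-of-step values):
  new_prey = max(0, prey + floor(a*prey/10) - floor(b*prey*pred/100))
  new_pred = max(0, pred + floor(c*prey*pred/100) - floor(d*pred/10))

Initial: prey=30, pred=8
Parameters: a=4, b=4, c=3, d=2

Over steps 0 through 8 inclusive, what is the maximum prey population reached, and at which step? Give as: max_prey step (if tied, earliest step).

Answer: 33 1

Derivation:
Step 1: prey: 30+12-9=33; pred: 8+7-1=14
Step 2: prey: 33+13-18=28; pred: 14+13-2=25
Step 3: prey: 28+11-28=11; pred: 25+21-5=41
Step 4: prey: 11+4-18=0; pred: 41+13-8=46
Step 5: prey: 0+0-0=0; pred: 46+0-9=37
Step 6: prey: 0+0-0=0; pred: 37+0-7=30
Step 7: prey: 0+0-0=0; pred: 30+0-6=24
Step 8: prey: 0+0-0=0; pred: 24+0-4=20
Max prey = 33 at step 1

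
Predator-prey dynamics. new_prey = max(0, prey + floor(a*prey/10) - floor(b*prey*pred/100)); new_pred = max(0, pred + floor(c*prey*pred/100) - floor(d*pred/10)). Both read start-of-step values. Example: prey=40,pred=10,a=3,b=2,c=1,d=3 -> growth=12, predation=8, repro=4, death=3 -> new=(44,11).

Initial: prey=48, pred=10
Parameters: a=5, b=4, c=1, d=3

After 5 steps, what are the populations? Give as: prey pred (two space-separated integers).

Step 1: prey: 48+24-19=53; pred: 10+4-3=11
Step 2: prey: 53+26-23=56; pred: 11+5-3=13
Step 3: prey: 56+28-29=55; pred: 13+7-3=17
Step 4: prey: 55+27-37=45; pred: 17+9-5=21
Step 5: prey: 45+22-37=30; pred: 21+9-6=24

Answer: 30 24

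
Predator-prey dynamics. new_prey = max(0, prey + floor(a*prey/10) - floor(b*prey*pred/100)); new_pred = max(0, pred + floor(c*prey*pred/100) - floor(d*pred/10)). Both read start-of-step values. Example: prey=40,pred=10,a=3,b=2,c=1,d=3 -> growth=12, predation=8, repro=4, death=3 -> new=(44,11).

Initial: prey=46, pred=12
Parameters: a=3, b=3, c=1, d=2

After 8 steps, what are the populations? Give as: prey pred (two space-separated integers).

Step 1: prey: 46+13-16=43; pred: 12+5-2=15
Step 2: prey: 43+12-19=36; pred: 15+6-3=18
Step 3: prey: 36+10-19=27; pred: 18+6-3=21
Step 4: prey: 27+8-17=18; pred: 21+5-4=22
Step 5: prey: 18+5-11=12; pred: 22+3-4=21
Step 6: prey: 12+3-7=8; pred: 21+2-4=19
Step 7: prey: 8+2-4=6; pred: 19+1-3=17
Step 8: prey: 6+1-3=4; pred: 17+1-3=15

Answer: 4 15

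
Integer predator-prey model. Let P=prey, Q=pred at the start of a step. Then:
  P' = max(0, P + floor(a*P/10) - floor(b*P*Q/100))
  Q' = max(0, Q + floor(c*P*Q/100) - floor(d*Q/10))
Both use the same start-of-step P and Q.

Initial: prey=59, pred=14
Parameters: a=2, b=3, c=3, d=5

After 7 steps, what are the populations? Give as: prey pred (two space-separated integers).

Answer: 0 4

Derivation:
Step 1: prey: 59+11-24=46; pred: 14+24-7=31
Step 2: prey: 46+9-42=13; pred: 31+42-15=58
Step 3: prey: 13+2-22=0; pred: 58+22-29=51
Step 4: prey: 0+0-0=0; pred: 51+0-25=26
Step 5: prey: 0+0-0=0; pred: 26+0-13=13
Step 6: prey: 0+0-0=0; pred: 13+0-6=7
Step 7: prey: 0+0-0=0; pred: 7+0-3=4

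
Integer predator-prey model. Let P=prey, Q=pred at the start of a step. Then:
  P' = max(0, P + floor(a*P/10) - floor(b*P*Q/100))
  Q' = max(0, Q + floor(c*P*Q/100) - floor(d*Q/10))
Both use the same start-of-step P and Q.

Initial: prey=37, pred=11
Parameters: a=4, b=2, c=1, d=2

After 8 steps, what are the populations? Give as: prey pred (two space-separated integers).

Step 1: prey: 37+14-8=43; pred: 11+4-2=13
Step 2: prey: 43+17-11=49; pred: 13+5-2=16
Step 3: prey: 49+19-15=53; pred: 16+7-3=20
Step 4: prey: 53+21-21=53; pred: 20+10-4=26
Step 5: prey: 53+21-27=47; pred: 26+13-5=34
Step 6: prey: 47+18-31=34; pred: 34+15-6=43
Step 7: prey: 34+13-29=18; pred: 43+14-8=49
Step 8: prey: 18+7-17=8; pred: 49+8-9=48

Answer: 8 48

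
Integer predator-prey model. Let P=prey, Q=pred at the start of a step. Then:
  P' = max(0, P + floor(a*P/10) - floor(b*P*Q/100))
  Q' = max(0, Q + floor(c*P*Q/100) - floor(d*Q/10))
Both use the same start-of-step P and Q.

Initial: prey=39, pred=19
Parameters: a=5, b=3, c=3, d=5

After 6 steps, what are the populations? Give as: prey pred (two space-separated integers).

Step 1: prey: 39+19-22=36; pred: 19+22-9=32
Step 2: prey: 36+18-34=20; pred: 32+34-16=50
Step 3: prey: 20+10-30=0; pred: 50+30-25=55
Step 4: prey: 0+0-0=0; pred: 55+0-27=28
Step 5: prey: 0+0-0=0; pred: 28+0-14=14
Step 6: prey: 0+0-0=0; pred: 14+0-7=7

Answer: 0 7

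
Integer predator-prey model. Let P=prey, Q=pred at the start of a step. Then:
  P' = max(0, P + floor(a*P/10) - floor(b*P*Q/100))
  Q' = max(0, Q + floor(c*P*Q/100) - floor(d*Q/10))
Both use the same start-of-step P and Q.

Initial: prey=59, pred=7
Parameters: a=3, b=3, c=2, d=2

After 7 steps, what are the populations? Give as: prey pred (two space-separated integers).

Answer: 0 39

Derivation:
Step 1: prey: 59+17-12=64; pred: 7+8-1=14
Step 2: prey: 64+19-26=57; pred: 14+17-2=29
Step 3: prey: 57+17-49=25; pred: 29+33-5=57
Step 4: prey: 25+7-42=0; pred: 57+28-11=74
Step 5: prey: 0+0-0=0; pred: 74+0-14=60
Step 6: prey: 0+0-0=0; pred: 60+0-12=48
Step 7: prey: 0+0-0=0; pred: 48+0-9=39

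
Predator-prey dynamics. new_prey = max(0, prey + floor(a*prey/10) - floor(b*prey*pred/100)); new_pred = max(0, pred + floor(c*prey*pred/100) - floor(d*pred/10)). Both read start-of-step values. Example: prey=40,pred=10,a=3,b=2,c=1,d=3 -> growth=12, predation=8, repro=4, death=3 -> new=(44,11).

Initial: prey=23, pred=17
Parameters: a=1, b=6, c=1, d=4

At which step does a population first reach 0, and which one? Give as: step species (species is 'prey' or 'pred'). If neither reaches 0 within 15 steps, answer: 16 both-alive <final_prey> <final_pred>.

Answer: 16 both-alive 1 2

Derivation:
Step 1: prey: 23+2-23=2; pred: 17+3-6=14
Step 2: prey: 2+0-1=1; pred: 14+0-5=9
Step 3: prey: 1+0-0=1; pred: 9+0-3=6
Step 4: prey: 1+0-0=1; pred: 6+0-2=4
Step 5: prey: 1+0-0=1; pred: 4+0-1=3
Step 6: prey: 1+0-0=1; pred: 3+0-1=2
Step 7: prey: 1+0-0=1; pred: 2+0-0=2
Steps 8-15: state stable at prey=1, pred=2 (no change)
No extinction within 15 steps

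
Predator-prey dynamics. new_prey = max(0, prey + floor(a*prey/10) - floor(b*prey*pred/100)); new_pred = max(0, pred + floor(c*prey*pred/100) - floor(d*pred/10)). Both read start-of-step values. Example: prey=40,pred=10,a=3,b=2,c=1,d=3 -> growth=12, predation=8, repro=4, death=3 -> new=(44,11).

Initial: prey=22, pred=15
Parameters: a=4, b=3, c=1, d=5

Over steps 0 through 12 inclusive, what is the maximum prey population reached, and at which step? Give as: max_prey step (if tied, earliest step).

Step 1: prey: 22+8-9=21; pred: 15+3-7=11
Step 2: prey: 21+8-6=23; pred: 11+2-5=8
Step 3: prey: 23+9-5=27; pred: 8+1-4=5
Step 4: prey: 27+10-4=33; pred: 5+1-2=4
Step 5: prey: 33+13-3=43; pred: 4+1-2=3
Step 6: prey: 43+17-3=57; pred: 3+1-1=3
Step 7: prey: 57+22-5=74; pred: 3+1-1=3
Step 8: prey: 74+29-6=97; pred: 3+2-1=4
Step 9: prey: 97+38-11=124; pred: 4+3-2=5
Step 10: prey: 124+49-18=155; pred: 5+6-2=9
Step 11: prey: 155+62-41=176; pred: 9+13-4=18
Step 12: prey: 176+70-95=151; pred: 18+31-9=40
Max prey = 176 at step 11

Answer: 176 11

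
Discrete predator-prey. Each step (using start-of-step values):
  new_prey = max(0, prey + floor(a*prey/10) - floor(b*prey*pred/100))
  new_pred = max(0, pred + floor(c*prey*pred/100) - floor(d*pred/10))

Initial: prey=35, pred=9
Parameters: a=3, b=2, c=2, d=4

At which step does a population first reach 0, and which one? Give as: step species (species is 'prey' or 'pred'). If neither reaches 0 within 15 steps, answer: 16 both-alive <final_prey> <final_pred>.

Step 1: prey: 35+10-6=39; pred: 9+6-3=12
Step 2: prey: 39+11-9=41; pred: 12+9-4=17
Step 3: prey: 41+12-13=40; pred: 17+13-6=24
Step 4: prey: 40+12-19=33; pred: 24+19-9=34
Step 5: prey: 33+9-22=20; pred: 34+22-13=43
Step 6: prey: 20+6-17=9; pred: 43+17-17=43
Step 7: prey: 9+2-7=4; pred: 43+7-17=33
Step 8: prey: 4+1-2=3; pred: 33+2-13=22
Step 9: prey: 3+0-1=2; pred: 22+1-8=15
Step 10: prey: 2+0-0=2; pred: 15+0-6=9
Step 11: prey: 2+0-0=2; pred: 9+0-3=6
Step 12: prey: 2+0-0=2; pred: 6+0-2=4
Step 13: prey: 2+0-0=2; pred: 4+0-1=3
Step 14: prey: 2+0-0=2; pred: 3+0-1=2
Step 15: prey: 2+0-0=2; pred: 2+0-0=2
No extinction within 15 steps

Answer: 16 both-alive 2 2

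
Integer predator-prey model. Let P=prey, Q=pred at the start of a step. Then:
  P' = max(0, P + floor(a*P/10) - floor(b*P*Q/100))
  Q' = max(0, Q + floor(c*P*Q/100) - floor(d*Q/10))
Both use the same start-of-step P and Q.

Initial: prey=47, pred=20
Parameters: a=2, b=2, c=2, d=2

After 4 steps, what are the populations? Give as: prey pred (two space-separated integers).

Step 1: prey: 47+9-18=38; pred: 20+18-4=34
Step 2: prey: 38+7-25=20; pred: 34+25-6=53
Step 3: prey: 20+4-21=3; pred: 53+21-10=64
Step 4: prey: 3+0-3=0; pred: 64+3-12=55

Answer: 0 55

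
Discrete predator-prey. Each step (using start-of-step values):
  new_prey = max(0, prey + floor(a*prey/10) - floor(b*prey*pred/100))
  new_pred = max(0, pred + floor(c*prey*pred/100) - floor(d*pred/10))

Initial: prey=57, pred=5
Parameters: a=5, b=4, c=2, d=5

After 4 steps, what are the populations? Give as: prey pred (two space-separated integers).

Answer: 12 71

Derivation:
Step 1: prey: 57+28-11=74; pred: 5+5-2=8
Step 2: prey: 74+37-23=88; pred: 8+11-4=15
Step 3: prey: 88+44-52=80; pred: 15+26-7=34
Step 4: prey: 80+40-108=12; pred: 34+54-17=71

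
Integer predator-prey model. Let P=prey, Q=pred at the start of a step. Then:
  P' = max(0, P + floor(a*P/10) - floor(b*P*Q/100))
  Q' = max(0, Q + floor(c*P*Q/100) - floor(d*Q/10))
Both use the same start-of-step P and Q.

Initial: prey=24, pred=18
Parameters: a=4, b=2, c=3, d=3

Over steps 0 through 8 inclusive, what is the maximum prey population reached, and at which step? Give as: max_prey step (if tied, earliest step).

Answer: 25 1

Derivation:
Step 1: prey: 24+9-8=25; pred: 18+12-5=25
Step 2: prey: 25+10-12=23; pred: 25+18-7=36
Step 3: prey: 23+9-16=16; pred: 36+24-10=50
Step 4: prey: 16+6-16=6; pred: 50+24-15=59
Step 5: prey: 6+2-7=1; pred: 59+10-17=52
Step 6: prey: 1+0-1=0; pred: 52+1-15=38
Step 7: prey: 0+0-0=0; pred: 38+0-11=27
Step 8: prey: 0+0-0=0; pred: 27+0-8=19
Max prey = 25 at step 1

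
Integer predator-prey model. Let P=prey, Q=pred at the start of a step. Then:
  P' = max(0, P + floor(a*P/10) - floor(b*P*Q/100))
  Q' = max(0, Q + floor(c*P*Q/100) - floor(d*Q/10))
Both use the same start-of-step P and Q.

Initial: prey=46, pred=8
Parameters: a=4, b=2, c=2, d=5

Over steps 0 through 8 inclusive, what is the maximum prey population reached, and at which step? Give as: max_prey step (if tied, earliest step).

Step 1: prey: 46+18-7=57; pred: 8+7-4=11
Step 2: prey: 57+22-12=67; pred: 11+12-5=18
Step 3: prey: 67+26-24=69; pred: 18+24-9=33
Step 4: prey: 69+27-45=51; pred: 33+45-16=62
Step 5: prey: 51+20-63=8; pred: 62+63-31=94
Step 6: prey: 8+3-15=0; pred: 94+15-47=62
Step 7: prey: 0+0-0=0; pred: 62+0-31=31
Step 8: prey: 0+0-0=0; pred: 31+0-15=16
Max prey = 69 at step 3

Answer: 69 3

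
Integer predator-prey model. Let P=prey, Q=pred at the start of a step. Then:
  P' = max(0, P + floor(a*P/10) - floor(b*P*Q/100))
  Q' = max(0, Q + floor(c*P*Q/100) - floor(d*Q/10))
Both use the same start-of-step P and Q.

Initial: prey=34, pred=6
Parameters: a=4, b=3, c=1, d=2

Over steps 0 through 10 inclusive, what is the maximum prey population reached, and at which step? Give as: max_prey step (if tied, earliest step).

Answer: 62 4

Derivation:
Step 1: prey: 34+13-6=41; pred: 6+2-1=7
Step 2: prey: 41+16-8=49; pred: 7+2-1=8
Step 3: prey: 49+19-11=57; pred: 8+3-1=10
Step 4: prey: 57+22-17=62; pred: 10+5-2=13
Step 5: prey: 62+24-24=62; pred: 13+8-2=19
Step 6: prey: 62+24-35=51; pred: 19+11-3=27
Step 7: prey: 51+20-41=30; pred: 27+13-5=35
Step 8: prey: 30+12-31=11; pred: 35+10-7=38
Step 9: prey: 11+4-12=3; pred: 38+4-7=35
Step 10: prey: 3+1-3=1; pred: 35+1-7=29
Max prey = 62 at step 4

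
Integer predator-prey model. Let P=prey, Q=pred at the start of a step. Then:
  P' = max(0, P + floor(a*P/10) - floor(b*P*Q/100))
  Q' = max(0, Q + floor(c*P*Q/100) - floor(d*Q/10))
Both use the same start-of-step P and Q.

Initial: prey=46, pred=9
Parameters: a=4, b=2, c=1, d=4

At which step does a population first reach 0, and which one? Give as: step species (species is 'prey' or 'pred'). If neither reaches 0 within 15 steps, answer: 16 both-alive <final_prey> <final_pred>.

Answer: 16 both-alive 1 3

Derivation:
Step 1: prey: 46+18-8=56; pred: 9+4-3=10
Step 2: prey: 56+22-11=67; pred: 10+5-4=11
Step 3: prey: 67+26-14=79; pred: 11+7-4=14
Step 4: prey: 79+31-22=88; pred: 14+11-5=20
Step 5: prey: 88+35-35=88; pred: 20+17-8=29
Step 6: prey: 88+35-51=72; pred: 29+25-11=43
Step 7: prey: 72+28-61=39; pred: 43+30-17=56
Step 8: prey: 39+15-43=11; pred: 56+21-22=55
Step 9: prey: 11+4-12=3; pred: 55+6-22=39
Step 10: prey: 3+1-2=2; pred: 39+1-15=25
Step 11: prey: 2+0-1=1; pred: 25+0-10=15
Step 12: prey: 1+0-0=1; pred: 15+0-6=9
Step 13: prey: 1+0-0=1; pred: 9+0-3=6
Step 14: prey: 1+0-0=1; pred: 6+0-2=4
Step 15: prey: 1+0-0=1; pred: 4+0-1=3
No extinction within 15 steps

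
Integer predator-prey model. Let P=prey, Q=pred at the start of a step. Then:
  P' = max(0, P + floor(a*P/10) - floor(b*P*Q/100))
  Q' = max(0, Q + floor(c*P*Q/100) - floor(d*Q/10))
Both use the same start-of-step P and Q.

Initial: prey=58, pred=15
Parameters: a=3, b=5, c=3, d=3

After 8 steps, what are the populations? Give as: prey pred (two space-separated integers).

Answer: 0 9

Derivation:
Step 1: prey: 58+17-43=32; pred: 15+26-4=37
Step 2: prey: 32+9-59=0; pred: 37+35-11=61
Step 3: prey: 0+0-0=0; pred: 61+0-18=43
Step 4: prey: 0+0-0=0; pred: 43+0-12=31
Step 5: prey: 0+0-0=0; pred: 31+0-9=22
Step 6: prey: 0+0-0=0; pred: 22+0-6=16
Step 7: prey: 0+0-0=0; pred: 16+0-4=12
Step 8: prey: 0+0-0=0; pred: 12+0-3=9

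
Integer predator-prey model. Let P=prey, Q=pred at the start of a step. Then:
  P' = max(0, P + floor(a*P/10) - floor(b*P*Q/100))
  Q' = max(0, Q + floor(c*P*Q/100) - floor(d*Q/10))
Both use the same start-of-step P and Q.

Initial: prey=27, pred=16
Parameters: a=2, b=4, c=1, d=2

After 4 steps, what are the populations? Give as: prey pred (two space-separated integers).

Answer: 2 12

Derivation:
Step 1: prey: 27+5-17=15; pred: 16+4-3=17
Step 2: prey: 15+3-10=8; pred: 17+2-3=16
Step 3: prey: 8+1-5=4; pred: 16+1-3=14
Step 4: prey: 4+0-2=2; pred: 14+0-2=12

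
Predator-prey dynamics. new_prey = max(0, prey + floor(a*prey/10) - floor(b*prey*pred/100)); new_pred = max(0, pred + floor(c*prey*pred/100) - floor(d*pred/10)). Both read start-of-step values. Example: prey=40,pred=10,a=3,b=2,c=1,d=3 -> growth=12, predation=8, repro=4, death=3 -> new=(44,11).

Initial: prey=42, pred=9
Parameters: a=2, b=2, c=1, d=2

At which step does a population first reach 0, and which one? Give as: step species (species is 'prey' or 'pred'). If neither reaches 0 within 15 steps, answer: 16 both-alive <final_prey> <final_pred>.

Step 1: prey: 42+8-7=43; pred: 9+3-1=11
Step 2: prey: 43+8-9=42; pred: 11+4-2=13
Step 3: prey: 42+8-10=40; pred: 13+5-2=16
Step 4: prey: 40+8-12=36; pred: 16+6-3=19
Step 5: prey: 36+7-13=30; pred: 19+6-3=22
Step 6: prey: 30+6-13=23; pred: 22+6-4=24
Step 7: prey: 23+4-11=16; pred: 24+5-4=25
Step 8: prey: 16+3-8=11; pred: 25+4-5=24
Step 9: prey: 11+2-5=8; pred: 24+2-4=22
Step 10: prey: 8+1-3=6; pred: 22+1-4=19
Step 11: prey: 6+1-2=5; pred: 19+1-3=17
Step 12: prey: 5+1-1=5; pred: 17+0-3=14
Step 13: prey: 5+1-1=5; pred: 14+0-2=12
Step 14: prey: 5+1-1=5; pred: 12+0-2=10
Step 15: prey: 5+1-1=5; pred: 10+0-2=8
No extinction within 15 steps

Answer: 16 both-alive 5 8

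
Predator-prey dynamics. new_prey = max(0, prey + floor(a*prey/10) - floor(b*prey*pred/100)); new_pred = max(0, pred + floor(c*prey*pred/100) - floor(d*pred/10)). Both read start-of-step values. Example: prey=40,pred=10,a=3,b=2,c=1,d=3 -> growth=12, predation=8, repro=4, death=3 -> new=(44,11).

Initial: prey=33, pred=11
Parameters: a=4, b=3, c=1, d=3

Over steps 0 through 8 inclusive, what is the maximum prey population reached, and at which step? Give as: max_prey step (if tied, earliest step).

Answer: 43 4

Derivation:
Step 1: prey: 33+13-10=36; pred: 11+3-3=11
Step 2: prey: 36+14-11=39; pred: 11+3-3=11
Step 3: prey: 39+15-12=42; pred: 11+4-3=12
Step 4: prey: 42+16-15=43; pred: 12+5-3=14
Step 5: prey: 43+17-18=42; pred: 14+6-4=16
Step 6: prey: 42+16-20=38; pred: 16+6-4=18
Step 7: prey: 38+15-20=33; pred: 18+6-5=19
Step 8: prey: 33+13-18=28; pred: 19+6-5=20
Max prey = 43 at step 4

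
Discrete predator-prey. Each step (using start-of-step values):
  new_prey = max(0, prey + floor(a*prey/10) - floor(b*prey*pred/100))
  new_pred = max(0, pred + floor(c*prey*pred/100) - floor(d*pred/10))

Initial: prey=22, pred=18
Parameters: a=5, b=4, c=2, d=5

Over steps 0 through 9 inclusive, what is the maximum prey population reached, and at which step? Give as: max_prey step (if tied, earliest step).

Step 1: prey: 22+11-15=18; pred: 18+7-9=16
Step 2: prey: 18+9-11=16; pred: 16+5-8=13
Step 3: prey: 16+8-8=16; pred: 13+4-6=11
Step 4: prey: 16+8-7=17; pred: 11+3-5=9
Step 5: prey: 17+8-6=19; pred: 9+3-4=8
Step 6: prey: 19+9-6=22; pred: 8+3-4=7
Step 7: prey: 22+11-6=27; pred: 7+3-3=7
Step 8: prey: 27+13-7=33; pred: 7+3-3=7
Step 9: prey: 33+16-9=40; pred: 7+4-3=8
Max prey = 40 at step 9

Answer: 40 9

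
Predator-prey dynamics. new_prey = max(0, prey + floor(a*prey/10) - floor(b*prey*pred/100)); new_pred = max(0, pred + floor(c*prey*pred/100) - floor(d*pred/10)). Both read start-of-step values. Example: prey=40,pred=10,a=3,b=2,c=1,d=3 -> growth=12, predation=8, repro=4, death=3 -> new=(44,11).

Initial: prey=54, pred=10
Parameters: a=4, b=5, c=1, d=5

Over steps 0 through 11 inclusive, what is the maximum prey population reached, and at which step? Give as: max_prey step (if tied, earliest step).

Step 1: prey: 54+21-27=48; pred: 10+5-5=10
Step 2: prey: 48+19-24=43; pred: 10+4-5=9
Step 3: prey: 43+17-19=41; pred: 9+3-4=8
Step 4: prey: 41+16-16=41; pred: 8+3-4=7
Step 5: prey: 41+16-14=43; pred: 7+2-3=6
Step 6: prey: 43+17-12=48; pred: 6+2-3=5
Step 7: prey: 48+19-12=55; pred: 5+2-2=5
Step 8: prey: 55+22-13=64; pred: 5+2-2=5
Step 9: prey: 64+25-16=73; pred: 5+3-2=6
Step 10: prey: 73+29-21=81; pred: 6+4-3=7
Step 11: prey: 81+32-28=85; pred: 7+5-3=9
Max prey = 85 at step 11

Answer: 85 11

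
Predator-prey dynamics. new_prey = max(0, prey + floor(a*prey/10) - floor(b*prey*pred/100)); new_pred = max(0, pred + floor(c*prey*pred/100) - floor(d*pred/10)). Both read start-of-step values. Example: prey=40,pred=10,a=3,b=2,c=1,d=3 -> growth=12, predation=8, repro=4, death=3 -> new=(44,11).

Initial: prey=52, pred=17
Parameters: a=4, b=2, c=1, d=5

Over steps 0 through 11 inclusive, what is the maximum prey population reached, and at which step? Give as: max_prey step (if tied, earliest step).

Step 1: prey: 52+20-17=55; pred: 17+8-8=17
Step 2: prey: 55+22-18=59; pred: 17+9-8=18
Step 3: prey: 59+23-21=61; pred: 18+10-9=19
Step 4: prey: 61+24-23=62; pred: 19+11-9=21
Step 5: prey: 62+24-26=60; pred: 21+13-10=24
Step 6: prey: 60+24-28=56; pred: 24+14-12=26
Step 7: prey: 56+22-29=49; pred: 26+14-13=27
Step 8: prey: 49+19-26=42; pred: 27+13-13=27
Step 9: prey: 42+16-22=36; pred: 27+11-13=25
Step 10: prey: 36+14-18=32; pred: 25+9-12=22
Step 11: prey: 32+12-14=30; pred: 22+7-11=18
Max prey = 62 at step 4

Answer: 62 4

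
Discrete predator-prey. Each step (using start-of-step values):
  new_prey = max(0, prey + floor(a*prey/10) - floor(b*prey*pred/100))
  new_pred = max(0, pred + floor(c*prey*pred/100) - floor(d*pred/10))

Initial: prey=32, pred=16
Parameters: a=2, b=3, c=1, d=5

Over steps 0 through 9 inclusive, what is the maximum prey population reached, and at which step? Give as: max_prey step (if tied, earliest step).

Answer: 33 9

Derivation:
Step 1: prey: 32+6-15=23; pred: 16+5-8=13
Step 2: prey: 23+4-8=19; pred: 13+2-6=9
Step 3: prey: 19+3-5=17; pred: 9+1-4=6
Step 4: prey: 17+3-3=17; pred: 6+1-3=4
Step 5: prey: 17+3-2=18; pred: 4+0-2=2
Step 6: prey: 18+3-1=20; pred: 2+0-1=1
Step 7: prey: 20+4-0=24; pred: 1+0-0=1
Step 8: prey: 24+4-0=28; pred: 1+0-0=1
Step 9: prey: 28+5-0=33; pred: 1+0-0=1
Max prey = 33 at step 9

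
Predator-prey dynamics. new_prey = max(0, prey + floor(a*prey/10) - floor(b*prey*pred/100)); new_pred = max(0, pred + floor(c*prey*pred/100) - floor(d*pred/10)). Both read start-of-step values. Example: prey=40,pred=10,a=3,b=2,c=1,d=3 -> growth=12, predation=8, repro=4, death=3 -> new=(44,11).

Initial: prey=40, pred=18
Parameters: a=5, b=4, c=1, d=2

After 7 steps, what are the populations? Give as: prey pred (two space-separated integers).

Answer: 2 13

Derivation:
Step 1: prey: 40+20-28=32; pred: 18+7-3=22
Step 2: prey: 32+16-28=20; pred: 22+7-4=25
Step 3: prey: 20+10-20=10; pred: 25+5-5=25
Step 4: prey: 10+5-10=5; pred: 25+2-5=22
Step 5: prey: 5+2-4=3; pred: 22+1-4=19
Step 6: prey: 3+1-2=2; pred: 19+0-3=16
Step 7: prey: 2+1-1=2; pred: 16+0-3=13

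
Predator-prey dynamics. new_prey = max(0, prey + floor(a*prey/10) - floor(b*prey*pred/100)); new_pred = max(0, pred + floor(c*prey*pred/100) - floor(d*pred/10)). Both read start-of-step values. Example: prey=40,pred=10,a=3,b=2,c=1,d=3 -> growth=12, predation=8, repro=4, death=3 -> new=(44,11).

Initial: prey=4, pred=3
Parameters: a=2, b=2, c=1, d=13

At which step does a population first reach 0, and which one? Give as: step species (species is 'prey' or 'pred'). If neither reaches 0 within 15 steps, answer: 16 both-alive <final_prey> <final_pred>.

Step 1: prey: 4+0-0=4; pred: 3+0-3=0
First extinction: pred at step 1

Answer: 1 pred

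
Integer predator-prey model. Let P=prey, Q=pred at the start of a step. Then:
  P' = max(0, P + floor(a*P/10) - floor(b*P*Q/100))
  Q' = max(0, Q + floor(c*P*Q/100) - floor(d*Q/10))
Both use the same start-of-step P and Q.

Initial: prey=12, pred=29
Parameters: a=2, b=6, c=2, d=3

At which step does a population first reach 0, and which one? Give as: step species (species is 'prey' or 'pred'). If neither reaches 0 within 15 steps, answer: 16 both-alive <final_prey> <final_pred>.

Step 1: prey: 12+2-20=0; pred: 29+6-8=27
First extinction: prey at step 1

Answer: 1 prey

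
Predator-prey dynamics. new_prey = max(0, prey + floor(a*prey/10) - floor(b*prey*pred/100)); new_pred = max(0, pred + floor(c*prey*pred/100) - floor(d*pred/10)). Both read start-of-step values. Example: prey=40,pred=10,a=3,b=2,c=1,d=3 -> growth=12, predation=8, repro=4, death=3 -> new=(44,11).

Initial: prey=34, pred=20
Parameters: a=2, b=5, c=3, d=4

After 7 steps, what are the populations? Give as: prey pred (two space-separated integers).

Answer: 0 3

Derivation:
Step 1: prey: 34+6-34=6; pred: 20+20-8=32
Step 2: prey: 6+1-9=0; pred: 32+5-12=25
Step 3: prey: 0+0-0=0; pred: 25+0-10=15
Step 4: prey: 0+0-0=0; pred: 15+0-6=9
Step 5: prey: 0+0-0=0; pred: 9+0-3=6
Step 6: prey: 0+0-0=0; pred: 6+0-2=4
Step 7: prey: 0+0-0=0; pred: 4+0-1=3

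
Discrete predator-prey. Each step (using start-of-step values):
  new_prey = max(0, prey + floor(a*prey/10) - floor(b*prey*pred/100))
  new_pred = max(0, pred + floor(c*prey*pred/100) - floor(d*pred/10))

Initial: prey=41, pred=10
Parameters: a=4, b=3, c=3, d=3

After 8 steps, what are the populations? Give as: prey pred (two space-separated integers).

Answer: 0 18

Derivation:
Step 1: prey: 41+16-12=45; pred: 10+12-3=19
Step 2: prey: 45+18-25=38; pred: 19+25-5=39
Step 3: prey: 38+15-44=9; pred: 39+44-11=72
Step 4: prey: 9+3-19=0; pred: 72+19-21=70
Step 5: prey: 0+0-0=0; pred: 70+0-21=49
Step 6: prey: 0+0-0=0; pred: 49+0-14=35
Step 7: prey: 0+0-0=0; pred: 35+0-10=25
Step 8: prey: 0+0-0=0; pred: 25+0-7=18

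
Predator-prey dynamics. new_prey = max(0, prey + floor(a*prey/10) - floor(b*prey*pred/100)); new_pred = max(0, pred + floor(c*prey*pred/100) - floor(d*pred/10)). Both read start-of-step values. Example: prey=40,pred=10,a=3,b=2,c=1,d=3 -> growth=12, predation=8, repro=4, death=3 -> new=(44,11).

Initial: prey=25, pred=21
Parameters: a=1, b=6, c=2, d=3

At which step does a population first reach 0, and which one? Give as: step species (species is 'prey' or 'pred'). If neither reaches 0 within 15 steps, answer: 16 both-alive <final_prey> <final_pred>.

Step 1: prey: 25+2-31=0; pred: 21+10-6=25
First extinction: prey at step 1

Answer: 1 prey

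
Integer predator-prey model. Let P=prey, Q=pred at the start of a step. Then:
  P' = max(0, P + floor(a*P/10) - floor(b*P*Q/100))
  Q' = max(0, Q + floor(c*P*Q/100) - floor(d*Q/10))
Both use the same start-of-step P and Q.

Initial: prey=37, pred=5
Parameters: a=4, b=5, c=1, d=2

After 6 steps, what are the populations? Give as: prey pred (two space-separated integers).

Step 1: prey: 37+14-9=42; pred: 5+1-1=5
Step 2: prey: 42+16-10=48; pred: 5+2-1=6
Step 3: prey: 48+19-14=53; pred: 6+2-1=7
Step 4: prey: 53+21-18=56; pred: 7+3-1=9
Step 5: prey: 56+22-25=53; pred: 9+5-1=13
Step 6: prey: 53+21-34=40; pred: 13+6-2=17

Answer: 40 17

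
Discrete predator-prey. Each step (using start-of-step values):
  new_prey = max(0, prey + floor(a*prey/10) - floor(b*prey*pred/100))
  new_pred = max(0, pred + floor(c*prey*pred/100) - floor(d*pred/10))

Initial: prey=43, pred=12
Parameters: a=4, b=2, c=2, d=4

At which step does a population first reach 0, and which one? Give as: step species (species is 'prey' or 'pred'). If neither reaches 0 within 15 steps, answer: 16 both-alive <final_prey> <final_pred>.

Step 1: prey: 43+17-10=50; pred: 12+10-4=18
Step 2: prey: 50+20-18=52; pred: 18+18-7=29
Step 3: prey: 52+20-30=42; pred: 29+30-11=48
Step 4: prey: 42+16-40=18; pred: 48+40-19=69
Step 5: prey: 18+7-24=1; pred: 69+24-27=66
Step 6: prey: 1+0-1=0; pred: 66+1-26=41
First extinction: prey at step 6

Answer: 6 prey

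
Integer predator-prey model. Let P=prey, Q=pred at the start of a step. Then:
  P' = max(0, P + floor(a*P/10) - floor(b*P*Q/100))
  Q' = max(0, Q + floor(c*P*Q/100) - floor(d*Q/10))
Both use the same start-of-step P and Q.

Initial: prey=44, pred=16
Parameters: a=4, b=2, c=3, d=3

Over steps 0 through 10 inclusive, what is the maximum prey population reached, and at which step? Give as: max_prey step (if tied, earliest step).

Step 1: prey: 44+17-14=47; pred: 16+21-4=33
Step 2: prey: 47+18-31=34; pred: 33+46-9=70
Step 3: prey: 34+13-47=0; pred: 70+71-21=120
Step 4: prey: 0+0-0=0; pred: 120+0-36=84
Step 5: prey: 0+0-0=0; pred: 84+0-25=59
Step 6: prey: 0+0-0=0; pred: 59+0-17=42
Step 7: prey: 0+0-0=0; pred: 42+0-12=30
Step 8: prey: 0+0-0=0; pred: 30+0-9=21
Step 9: prey: 0+0-0=0; pred: 21+0-6=15
Step 10: prey: 0+0-0=0; pred: 15+0-4=11
Max prey = 47 at step 1

Answer: 47 1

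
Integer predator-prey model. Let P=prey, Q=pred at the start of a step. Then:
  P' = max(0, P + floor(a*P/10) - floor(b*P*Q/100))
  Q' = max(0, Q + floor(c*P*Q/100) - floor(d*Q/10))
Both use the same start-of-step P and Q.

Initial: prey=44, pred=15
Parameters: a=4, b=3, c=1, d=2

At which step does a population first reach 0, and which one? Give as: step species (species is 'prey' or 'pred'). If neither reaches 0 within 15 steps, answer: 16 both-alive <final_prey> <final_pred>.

Answer: 16 both-alive 14 5

Derivation:
Step 1: prey: 44+17-19=42; pred: 15+6-3=18
Step 2: prey: 42+16-22=36; pred: 18+7-3=22
Step 3: prey: 36+14-23=27; pred: 22+7-4=25
Step 4: prey: 27+10-20=17; pred: 25+6-5=26
Step 5: prey: 17+6-13=10; pred: 26+4-5=25
Step 6: prey: 10+4-7=7; pred: 25+2-5=22
Step 7: prey: 7+2-4=5; pred: 22+1-4=19
Step 8: prey: 5+2-2=5; pred: 19+0-3=16
Step 9: prey: 5+2-2=5; pred: 16+0-3=13
Step 10: prey: 5+2-1=6; pred: 13+0-2=11
Step 11: prey: 6+2-1=7; pred: 11+0-2=9
Step 12: prey: 7+2-1=8; pred: 9+0-1=8
Step 13: prey: 8+3-1=10; pred: 8+0-1=7
Step 14: prey: 10+4-2=12; pred: 7+0-1=6
Step 15: prey: 12+4-2=14; pred: 6+0-1=5
No extinction within 15 steps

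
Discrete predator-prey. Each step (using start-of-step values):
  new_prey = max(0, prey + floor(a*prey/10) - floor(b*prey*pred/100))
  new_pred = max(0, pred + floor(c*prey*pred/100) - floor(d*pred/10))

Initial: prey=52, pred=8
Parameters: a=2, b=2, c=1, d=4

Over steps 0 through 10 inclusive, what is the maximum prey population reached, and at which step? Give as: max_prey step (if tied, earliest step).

Step 1: prey: 52+10-8=54; pred: 8+4-3=9
Step 2: prey: 54+10-9=55; pred: 9+4-3=10
Step 3: prey: 55+11-11=55; pred: 10+5-4=11
Step 4: prey: 55+11-12=54; pred: 11+6-4=13
Step 5: prey: 54+10-14=50; pred: 13+7-5=15
Step 6: prey: 50+10-15=45; pred: 15+7-6=16
Step 7: prey: 45+9-14=40; pred: 16+7-6=17
Step 8: prey: 40+8-13=35; pred: 17+6-6=17
Step 9: prey: 35+7-11=31; pred: 17+5-6=16
Step 10: prey: 31+6-9=28; pred: 16+4-6=14
Max prey = 55 at step 2

Answer: 55 2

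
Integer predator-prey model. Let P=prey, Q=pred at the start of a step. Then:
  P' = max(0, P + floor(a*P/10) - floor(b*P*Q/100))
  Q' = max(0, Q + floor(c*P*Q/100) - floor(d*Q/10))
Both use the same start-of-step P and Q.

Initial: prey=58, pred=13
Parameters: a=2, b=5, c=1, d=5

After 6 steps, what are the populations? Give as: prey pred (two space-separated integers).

Answer: 11 1

Derivation:
Step 1: prey: 58+11-37=32; pred: 13+7-6=14
Step 2: prey: 32+6-22=16; pred: 14+4-7=11
Step 3: prey: 16+3-8=11; pred: 11+1-5=7
Step 4: prey: 11+2-3=10; pred: 7+0-3=4
Step 5: prey: 10+2-2=10; pred: 4+0-2=2
Step 6: prey: 10+2-1=11; pred: 2+0-1=1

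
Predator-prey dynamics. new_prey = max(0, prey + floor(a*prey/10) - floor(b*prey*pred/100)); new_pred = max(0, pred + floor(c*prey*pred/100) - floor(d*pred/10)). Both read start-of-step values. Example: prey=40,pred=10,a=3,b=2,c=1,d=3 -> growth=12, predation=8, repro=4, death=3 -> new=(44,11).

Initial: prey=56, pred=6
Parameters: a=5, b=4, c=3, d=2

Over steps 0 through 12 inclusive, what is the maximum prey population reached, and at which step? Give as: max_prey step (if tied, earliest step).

Step 1: prey: 56+28-13=71; pred: 6+10-1=15
Step 2: prey: 71+35-42=64; pred: 15+31-3=43
Step 3: prey: 64+32-110=0; pred: 43+82-8=117
Step 4: prey: 0+0-0=0; pred: 117+0-23=94
Step 5: prey: 0+0-0=0; pred: 94+0-18=76
Step 6: prey: 0+0-0=0; pred: 76+0-15=61
Step 7: prey: 0+0-0=0; pred: 61+0-12=49
Step 8: prey: 0+0-0=0; pred: 49+0-9=40
Step 9: prey: 0+0-0=0; pred: 40+0-8=32
Step 10: prey: 0+0-0=0; pred: 32+0-6=26
Step 11: prey: 0+0-0=0; pred: 26+0-5=21
Step 12: prey: 0+0-0=0; pred: 21+0-4=17
Max prey = 71 at step 1

Answer: 71 1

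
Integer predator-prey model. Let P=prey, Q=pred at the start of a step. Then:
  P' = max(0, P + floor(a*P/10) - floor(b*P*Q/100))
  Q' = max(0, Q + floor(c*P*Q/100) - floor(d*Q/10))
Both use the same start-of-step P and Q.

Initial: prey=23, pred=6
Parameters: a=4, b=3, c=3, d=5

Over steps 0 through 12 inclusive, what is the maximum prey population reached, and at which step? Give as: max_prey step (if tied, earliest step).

Step 1: prey: 23+9-4=28; pred: 6+4-3=7
Step 2: prey: 28+11-5=34; pred: 7+5-3=9
Step 3: prey: 34+13-9=38; pred: 9+9-4=14
Step 4: prey: 38+15-15=38; pred: 14+15-7=22
Step 5: prey: 38+15-25=28; pred: 22+25-11=36
Step 6: prey: 28+11-30=9; pred: 36+30-18=48
Step 7: prey: 9+3-12=0; pred: 48+12-24=36
Step 8: prey: 0+0-0=0; pred: 36+0-18=18
Step 9: prey: 0+0-0=0; pred: 18+0-9=9
Step 10: prey: 0+0-0=0; pred: 9+0-4=5
Step 11: prey: 0+0-0=0; pred: 5+0-2=3
Step 12: prey: 0+0-0=0; pred: 3+0-1=2
Max prey = 38 at step 3

Answer: 38 3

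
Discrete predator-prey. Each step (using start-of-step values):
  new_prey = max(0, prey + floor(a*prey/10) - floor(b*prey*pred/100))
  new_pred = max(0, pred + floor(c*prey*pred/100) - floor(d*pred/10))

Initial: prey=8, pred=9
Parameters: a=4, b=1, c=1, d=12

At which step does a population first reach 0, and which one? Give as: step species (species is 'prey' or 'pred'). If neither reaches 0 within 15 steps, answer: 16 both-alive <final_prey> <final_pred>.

Answer: 1 pred

Derivation:
Step 1: prey: 8+3-0=11; pred: 9+0-10=0
First extinction: pred at step 1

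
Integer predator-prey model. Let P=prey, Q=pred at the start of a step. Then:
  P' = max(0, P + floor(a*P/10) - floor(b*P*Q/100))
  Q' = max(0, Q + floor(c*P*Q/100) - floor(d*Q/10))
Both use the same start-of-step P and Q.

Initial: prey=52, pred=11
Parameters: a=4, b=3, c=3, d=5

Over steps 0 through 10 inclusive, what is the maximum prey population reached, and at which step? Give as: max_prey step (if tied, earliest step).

Answer: 55 1

Derivation:
Step 1: prey: 52+20-17=55; pred: 11+17-5=23
Step 2: prey: 55+22-37=40; pred: 23+37-11=49
Step 3: prey: 40+16-58=0; pred: 49+58-24=83
Step 4: prey: 0+0-0=0; pred: 83+0-41=42
Step 5: prey: 0+0-0=0; pred: 42+0-21=21
Step 6: prey: 0+0-0=0; pred: 21+0-10=11
Step 7: prey: 0+0-0=0; pred: 11+0-5=6
Step 8: prey: 0+0-0=0; pred: 6+0-3=3
Step 9: prey: 0+0-0=0; pred: 3+0-1=2
Step 10: prey: 0+0-0=0; pred: 2+0-1=1
Max prey = 55 at step 1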